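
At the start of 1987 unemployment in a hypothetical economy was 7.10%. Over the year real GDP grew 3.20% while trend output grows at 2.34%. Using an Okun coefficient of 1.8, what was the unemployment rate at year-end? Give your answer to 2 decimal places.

Growth-rate Okun's law: g_Y = g_Y* - β × Δu, so Δu = (g_Y* - g_Y)/β.
Δu = (2.34 - 3.2)/1.8 = -0.86/1.8 = -0.48 percentage points.
Year-end unemployment = 7.1 - 0.48 = 6.62%.

6.62%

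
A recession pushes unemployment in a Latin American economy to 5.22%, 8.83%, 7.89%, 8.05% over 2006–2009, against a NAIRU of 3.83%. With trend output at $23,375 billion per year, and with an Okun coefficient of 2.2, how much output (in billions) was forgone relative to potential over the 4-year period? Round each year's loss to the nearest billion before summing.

Year 2006: gap = -2.2 × (5.22 - 3.83) = -3.058%, loss ≈ 23375 × 3.058/100 ≈ 715.
Year 2007: gap = -2.2 × (8.83 - 3.83) = -11%, loss ≈ 23375 × 11/100 ≈ 2571.
Year 2008: gap = -2.2 × (7.89 - 3.83) = -8.932%, loss ≈ 23375 × 8.932/100 ≈ 2088.
Year 2009: gap = -2.2 × (8.05 - 3.83) = -9.284%, loss ≈ 23375 × 9.284/100 ≈ 2170.
Total lost output = 715 + 2571 + 2088 + 2170 = 7544 billion.

$7,544 billion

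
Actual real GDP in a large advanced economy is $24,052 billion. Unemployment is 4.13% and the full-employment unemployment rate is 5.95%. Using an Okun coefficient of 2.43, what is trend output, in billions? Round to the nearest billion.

$23,033 billion

Unemployment gap = 4.13 - 5.95 = -1.82 points, so output gap = -2.43 × (-1.82) = 4.4226%.
Since Y = Y* × (1 + gap/100), Y* = 24052/1.044226 ≈ 23033 billion.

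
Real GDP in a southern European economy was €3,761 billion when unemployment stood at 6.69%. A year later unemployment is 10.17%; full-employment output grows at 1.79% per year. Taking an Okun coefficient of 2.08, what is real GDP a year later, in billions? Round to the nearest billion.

Δu = 10.17 - 6.69 = 3.48 points.
Okun's law (growth form): g_Y = g_Y* - β × Δu = 1.79 - 2.08 × (3.48) = 1.79 - 7.2384 = -5.4484%.
Real GDP in the next year = 3761 × (1 - 5.4484/100) = 3761 × 0.945516 ≈ 3556 billion.

€3,556 billion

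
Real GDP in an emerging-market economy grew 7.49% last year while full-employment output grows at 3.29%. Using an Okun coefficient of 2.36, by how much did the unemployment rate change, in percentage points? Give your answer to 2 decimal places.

-1.78 percentage points

Growth-rate Okun's law: g_Y = g_Y* - β × Δu, so Δu = (g_Y* - g_Y)/β.
Δu = (3.29 - 7.49)/2.36 = -4.2/2.36 = -1.78 percentage points.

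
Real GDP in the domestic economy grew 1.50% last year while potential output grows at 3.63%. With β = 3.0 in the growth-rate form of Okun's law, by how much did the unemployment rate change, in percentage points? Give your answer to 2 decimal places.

0.71 percentage points

Growth-rate Okun's law: g_Y = g_Y* - β × Δu, so Δu = (g_Y* - g_Y)/β.
Δu = (3.63 - 1.5)/3.0 = 2.13/3.0 = 0.71 percentage points.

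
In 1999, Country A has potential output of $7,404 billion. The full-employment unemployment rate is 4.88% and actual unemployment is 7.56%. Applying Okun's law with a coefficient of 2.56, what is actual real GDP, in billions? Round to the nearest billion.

$6,896 billion

Unemployment gap = 7.56 - 4.88 = 2.68 points, so the output gap is -2.56 × 2.68 = -6.8608%.
Actual GDP = 7404 × (1 - 6.8608/100) = 7404 × 0.931392 ≈ 6896 billion.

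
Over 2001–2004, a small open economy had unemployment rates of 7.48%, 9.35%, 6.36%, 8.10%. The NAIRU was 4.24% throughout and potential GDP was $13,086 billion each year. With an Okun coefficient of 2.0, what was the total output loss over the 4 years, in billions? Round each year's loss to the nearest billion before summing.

$3,750 billion

Year 2001: gap = -2.0 × (7.48 - 4.24) = -6.48%, loss ≈ 13086 × 6.48/100 ≈ 848.
Year 2002: gap = -2.0 × (9.35 - 4.24) = -10.22%, loss ≈ 13086 × 10.22/100 ≈ 1337.
Year 2003: gap = -2.0 × (6.36 - 4.24) = -4.24%, loss ≈ 13086 × 4.24/100 ≈ 555.
Year 2004: gap = -2.0 × (8.1 - 4.24) = -7.72%, loss ≈ 13086 × 7.72/100 ≈ 1010.
Total lost output = 848 + 1337 + 555 + 1010 = 3750 billion.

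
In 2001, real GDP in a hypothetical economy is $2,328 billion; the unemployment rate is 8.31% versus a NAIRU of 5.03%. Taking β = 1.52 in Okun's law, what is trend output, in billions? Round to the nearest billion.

Unemployment gap = 8.31 - 5.03 = 3.28 points, so output gap = -1.52 × 3.28 = -4.9856%.
Since Y = Y* × (1 + gap/100), Y* = 2328/0.950144 ≈ 2450 billion.

$2,450 billion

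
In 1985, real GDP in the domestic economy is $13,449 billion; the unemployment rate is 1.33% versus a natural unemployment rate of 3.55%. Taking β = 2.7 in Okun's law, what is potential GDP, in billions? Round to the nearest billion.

$12,688 billion

Unemployment gap = 1.33 - 3.55 = -2.22 points, so output gap = -2.7 × (-2.22) = 5.994%.
Since Y = Y* × (1 + gap/100), Y* = 13449/1.05994 ≈ 12688 billion.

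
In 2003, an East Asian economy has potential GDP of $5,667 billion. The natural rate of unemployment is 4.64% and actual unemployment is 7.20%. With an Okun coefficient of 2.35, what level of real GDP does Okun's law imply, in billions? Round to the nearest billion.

$5,326 billion

Unemployment gap = 7.2 - 4.64 = 2.56 points, so the output gap is -2.35 × 2.56 = -6.016%.
Actual GDP = 5667 × (1 - 6.016/100) = 5667 × 0.93984 ≈ 5326 billion.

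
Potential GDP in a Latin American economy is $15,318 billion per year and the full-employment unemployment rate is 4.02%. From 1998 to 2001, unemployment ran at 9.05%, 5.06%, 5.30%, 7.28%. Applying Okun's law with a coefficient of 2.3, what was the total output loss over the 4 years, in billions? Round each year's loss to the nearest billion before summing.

Year 1998: gap = -2.3 × (9.05 - 4.02) = -11.569%, loss ≈ 15318 × 11.569/100 ≈ 1772.
Year 1999: gap = -2.3 × (5.06 - 4.02) = -2.392%, loss ≈ 15318 × 2.392/100 ≈ 366.
Year 2000: gap = -2.3 × (5.3 - 4.02) = -2.944%, loss ≈ 15318 × 2.944/100 ≈ 451.
Year 2001: gap = -2.3 × (7.28 - 4.02) = -7.498%, loss ≈ 15318 × 7.498/100 ≈ 1149.
Total lost output = 1772 + 366 + 451 + 1149 = 3738 billion.

$3,738 billion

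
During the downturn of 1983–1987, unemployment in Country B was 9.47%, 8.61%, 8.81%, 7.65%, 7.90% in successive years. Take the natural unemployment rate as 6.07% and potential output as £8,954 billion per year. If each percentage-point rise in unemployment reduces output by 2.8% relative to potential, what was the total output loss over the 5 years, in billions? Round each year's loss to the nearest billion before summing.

Year 1983: gap = -2.8 × (9.47 - 6.07) = -9.52%, loss ≈ 8954 × 9.52/100 ≈ 852.
Year 1984: gap = -2.8 × (8.61 - 6.07) = -7.112%, loss ≈ 8954 × 7.112/100 ≈ 637.
Year 1985: gap = -2.8 × (8.81 - 6.07) = -7.672%, loss ≈ 8954 × 7.672/100 ≈ 687.
Year 1986: gap = -2.8 × (7.65 - 6.07) = -4.424%, loss ≈ 8954 × 4.424/100 ≈ 396.
Year 1987: gap = -2.8 × (7.9 - 6.07) = -5.124%, loss ≈ 8954 × 5.124/100 ≈ 459.
Total lost output = 852 + 637 + 687 + 396 + 459 = 3031 billion.

£3,031 billion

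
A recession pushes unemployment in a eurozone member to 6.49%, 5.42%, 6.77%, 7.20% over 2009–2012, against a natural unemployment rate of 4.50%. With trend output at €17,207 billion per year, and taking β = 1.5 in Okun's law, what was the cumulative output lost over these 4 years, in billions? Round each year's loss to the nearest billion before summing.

€2,034 billion

Year 2009: gap = -1.5 × (6.49 - 4.5) = -2.985%, loss ≈ 17207 × 2.985/100 ≈ 514.
Year 2010: gap = -1.5 × (5.42 - 4.5) = -1.38%, loss ≈ 17207 × 1.38/100 ≈ 237.
Year 2011: gap = -1.5 × (6.77 - 4.5) = -3.405%, loss ≈ 17207 × 3.405/100 ≈ 586.
Year 2012: gap = -1.5 × (7.2 - 4.5) = -4.05%, loss ≈ 17207 × 4.05/100 ≈ 697.
Total lost output = 514 + 237 + 586 + 697 = 2034 billion.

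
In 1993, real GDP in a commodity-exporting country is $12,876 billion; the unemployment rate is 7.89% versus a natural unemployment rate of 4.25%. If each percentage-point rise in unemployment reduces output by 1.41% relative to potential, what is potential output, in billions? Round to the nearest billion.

Unemployment gap = 7.89 - 4.25 = 3.64 points, so output gap = -1.41 × 3.64 = -5.1324%.
Since Y = Y* × (1 + gap/100), Y* = 12876/0.948676 ≈ 13573 billion.

$13,573 billion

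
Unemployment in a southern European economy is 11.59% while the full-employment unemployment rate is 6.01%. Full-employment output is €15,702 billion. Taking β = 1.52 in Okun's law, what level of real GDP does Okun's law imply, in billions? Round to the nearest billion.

Unemployment gap = 11.59 - 6.01 = 5.58 points, so the output gap is -1.52 × 5.58 = -8.4816%.
Actual GDP = 15702 × (1 - 8.4816/100) = 15702 × 0.915184 ≈ 14370 billion.

€14,370 billion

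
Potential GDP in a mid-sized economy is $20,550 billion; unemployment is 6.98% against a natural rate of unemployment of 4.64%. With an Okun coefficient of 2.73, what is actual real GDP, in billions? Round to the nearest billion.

$19,237 billion

Unemployment gap = 6.98 - 4.64 = 2.34 points, so the output gap is -2.73 × 2.34 = -6.3882%.
Actual GDP = 20550 × (1 - 6.3882/100) = 20550 × 0.936118 ≈ 19237 billion.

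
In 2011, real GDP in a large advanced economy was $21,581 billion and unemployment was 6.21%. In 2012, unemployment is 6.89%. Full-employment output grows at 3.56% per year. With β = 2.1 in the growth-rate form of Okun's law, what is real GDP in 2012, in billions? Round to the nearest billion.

$22,041 billion

Δu = 6.89 - 6.21 = 0.68 points.
Okun's law (growth form): g_Y = g_Y* - β × Δu = 3.56 - 2.1 × (0.68) = 3.56 - 1.428 = 2.132%.
Real GDP in the next year = 21581 × (1 + 2.132/100) = 21581 × 1.02132 ≈ 22041 billion.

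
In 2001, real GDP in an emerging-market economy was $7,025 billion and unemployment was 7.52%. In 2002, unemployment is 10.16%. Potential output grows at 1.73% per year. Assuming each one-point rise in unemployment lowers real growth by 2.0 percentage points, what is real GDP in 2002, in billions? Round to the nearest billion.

$6,776 billion

Δu = 10.16 - 7.52 = 2.64 points.
Okun's law (growth form): g_Y = g_Y* - β × Δu = 1.73 - 2.0 × (2.64) = 1.73 - 5.28 = -3.55%.
Real GDP in the next year = 7025 × (1 - 3.55/100) = 7025 × 0.9645 ≈ 6776 billion.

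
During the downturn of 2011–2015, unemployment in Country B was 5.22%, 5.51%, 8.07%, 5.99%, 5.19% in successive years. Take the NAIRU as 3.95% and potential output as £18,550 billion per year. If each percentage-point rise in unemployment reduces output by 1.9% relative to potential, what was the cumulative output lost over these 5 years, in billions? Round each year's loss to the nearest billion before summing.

Year 2011: gap = -1.9 × (5.22 - 3.95) = -2.413%, loss ≈ 18550 × 2.413/100 ≈ 448.
Year 2012: gap = -1.9 × (5.51 - 3.95) = -2.964%, loss ≈ 18550 × 2.964/100 ≈ 550.
Year 2013: gap = -1.9 × (8.07 - 3.95) = -7.828%, loss ≈ 18550 × 7.828/100 ≈ 1452.
Year 2014: gap = -1.9 × (5.99 - 3.95) = -3.876%, loss ≈ 18550 × 3.876/100 ≈ 719.
Year 2015: gap = -1.9 × (5.19 - 3.95) = -2.356%, loss ≈ 18550 × 2.356/100 ≈ 437.
Total lost output = 448 + 550 + 1452 + 719 + 437 = 3606 billion.

£3,606 billion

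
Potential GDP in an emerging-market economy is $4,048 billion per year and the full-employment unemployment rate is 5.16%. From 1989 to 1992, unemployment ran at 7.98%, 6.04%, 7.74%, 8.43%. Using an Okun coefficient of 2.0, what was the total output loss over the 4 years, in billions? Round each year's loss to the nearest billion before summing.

Year 1989: gap = -2.0 × (7.98 - 5.16) = -5.64%, loss ≈ 4048 × 5.64/100 ≈ 228.
Year 1990: gap = -2.0 × (6.04 - 5.16) = -1.76%, loss ≈ 4048 × 1.76/100 ≈ 71.
Year 1991: gap = -2.0 × (7.74 - 5.16) = -5.16%, loss ≈ 4048 × 5.16/100 ≈ 209.
Year 1992: gap = -2.0 × (8.43 - 5.16) = -6.54%, loss ≈ 4048 × 6.54/100 ≈ 265.
Total lost output = 228 + 71 + 209 + 265 = 773 billion.

$773 billion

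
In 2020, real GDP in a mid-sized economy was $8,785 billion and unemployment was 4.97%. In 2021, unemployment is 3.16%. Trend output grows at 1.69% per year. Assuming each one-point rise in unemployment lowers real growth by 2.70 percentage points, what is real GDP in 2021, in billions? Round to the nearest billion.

$9,363 billion

Δu = 3.16 - 4.97 = -1.81 points.
Okun's law (growth form): g_Y = g_Y* - β × Δu = 1.69 - 2.70 × (-1.81) = 1.69 + 4.887 = 6.577%.
Real GDP in the next year = 8785 × (1 + 6.577/100) = 8785 × 1.06577 ≈ 9363 billion.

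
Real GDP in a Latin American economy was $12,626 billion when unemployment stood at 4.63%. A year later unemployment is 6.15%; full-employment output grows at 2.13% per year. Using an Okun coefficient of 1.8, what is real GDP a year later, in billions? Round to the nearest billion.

Δu = 6.15 - 4.63 = 1.52 points.
Okun's law (growth form): g_Y = g_Y* - β × Δu = 2.13 - 1.8 × (1.52) = 2.13 - 2.736 = -0.606%.
Real GDP in the next year = 12626 × (1 - 0.606/100) = 12626 × 0.99394 ≈ 12549 billion.

$12,549 billion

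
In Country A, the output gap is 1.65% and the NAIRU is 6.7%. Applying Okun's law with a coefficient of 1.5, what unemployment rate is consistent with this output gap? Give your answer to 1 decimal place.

From Okun's law, u - u* = -(output gap)/β = -(1.65)/1.5 = -1.1 points.
So u = 6.7 - 1.1 = 5.6%.

5.6%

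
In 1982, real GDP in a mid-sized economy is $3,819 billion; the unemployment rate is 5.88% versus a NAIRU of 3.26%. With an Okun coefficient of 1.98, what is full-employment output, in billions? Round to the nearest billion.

$4,028 billion

Unemployment gap = 5.88 - 3.26 = 2.62 points, so output gap = -1.98 × 2.62 = -5.1876%.
Since Y = Y* × (1 + gap/100), Y* = 3819/0.948124 ≈ 4028 billion.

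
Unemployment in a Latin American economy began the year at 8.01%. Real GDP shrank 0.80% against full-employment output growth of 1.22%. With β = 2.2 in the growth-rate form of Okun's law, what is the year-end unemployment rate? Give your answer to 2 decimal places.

8.93%

Growth-rate Okun's law: g_Y = g_Y* - β × Δu, so Δu = (g_Y* - g_Y)/β.
Δu = (1.22 + 0.8)/2.2 = 2.02/2.2 = 0.92 percentage points.
Year-end unemployment = 8.01 + 0.92 = 8.93%.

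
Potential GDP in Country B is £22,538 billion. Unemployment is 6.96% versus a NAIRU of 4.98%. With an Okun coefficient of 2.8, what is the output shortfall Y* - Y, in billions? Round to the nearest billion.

Output gap = -2.8 × (6.96 - 4.98) = -2.8 × 1.98 = -5.544%.
Actual GDP ≈ 22538 × 0.94456 ≈ 21288 billion, so the shortfall is 22538 - 21288 = 1250 billion.

£1,250 billion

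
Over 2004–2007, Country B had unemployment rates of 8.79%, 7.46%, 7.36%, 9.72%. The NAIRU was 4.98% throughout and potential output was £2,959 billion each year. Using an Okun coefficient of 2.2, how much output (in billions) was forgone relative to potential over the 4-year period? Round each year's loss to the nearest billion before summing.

Year 2004: gap = -2.2 × (8.79 - 4.98) = -8.382%, loss ≈ 2959 × 8.382/100 ≈ 248.
Year 2005: gap = -2.2 × (7.46 - 4.98) = -5.456%, loss ≈ 2959 × 5.456/100 ≈ 161.
Year 2006: gap = -2.2 × (7.36 - 4.98) = -5.236%, loss ≈ 2959 × 5.236/100 ≈ 155.
Year 2007: gap = -2.2 × (9.72 - 4.98) = -10.428%, loss ≈ 2959 × 10.428/100 ≈ 309.
Total lost output = 248 + 161 + 155 + 309 = 873 billion.

£873 billion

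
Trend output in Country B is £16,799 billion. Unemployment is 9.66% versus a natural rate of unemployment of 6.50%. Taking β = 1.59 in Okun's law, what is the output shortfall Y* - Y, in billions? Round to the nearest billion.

Output gap = -1.59 × (9.66 - 6.5) = -1.59 × 3.16 = -5.0244%.
Actual GDP ≈ 16799 × 0.949756 ≈ 15955 billion, so the shortfall is 16799 - 15955 = 844 billion.

£844 billion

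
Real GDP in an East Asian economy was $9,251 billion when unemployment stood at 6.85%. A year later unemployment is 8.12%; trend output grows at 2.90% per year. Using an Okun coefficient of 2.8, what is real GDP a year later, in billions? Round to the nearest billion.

Δu = 8.12 - 6.85 = 1.27 points.
Okun's law (growth form): g_Y = g_Y* - β × Δu = 2.90 - 2.8 × (1.27) = 2.9 - 3.556 = -0.656%.
Real GDP in the next year = 9251 × (1 - 0.656/100) = 9251 × 0.99344 ≈ 9190 billion.

$9,190 billion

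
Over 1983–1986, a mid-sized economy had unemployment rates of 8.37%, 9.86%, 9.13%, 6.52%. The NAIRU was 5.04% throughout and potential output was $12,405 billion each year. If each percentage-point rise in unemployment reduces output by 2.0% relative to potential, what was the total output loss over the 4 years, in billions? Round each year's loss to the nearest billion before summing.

$3,404 billion

Year 1983: gap = -2.0 × (8.37 - 5.04) = -6.66%, loss ≈ 12405 × 6.66/100 ≈ 826.
Year 1984: gap = -2.0 × (9.86 - 5.04) = -9.64%, loss ≈ 12405 × 9.64/100 ≈ 1196.
Year 1985: gap = -2.0 × (9.13 - 5.04) = -8.18%, loss ≈ 12405 × 8.18/100 ≈ 1015.
Year 1986: gap = -2.0 × (6.52 - 5.04) = -2.96%, loss ≈ 12405 × 2.96/100 ≈ 367.
Total lost output = 826 + 1196 + 1015 + 367 = 3404 billion.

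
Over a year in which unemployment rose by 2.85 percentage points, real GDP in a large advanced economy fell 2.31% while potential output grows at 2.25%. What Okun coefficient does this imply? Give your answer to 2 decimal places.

β ≈ 1.60

Growth form: g_Y = g_Y* - β × Δu, so β = (g_Y* - g_Y)/Δu.
β = (2.25 + 2.31)/2.85 = 4.56/2.85 = 1.60.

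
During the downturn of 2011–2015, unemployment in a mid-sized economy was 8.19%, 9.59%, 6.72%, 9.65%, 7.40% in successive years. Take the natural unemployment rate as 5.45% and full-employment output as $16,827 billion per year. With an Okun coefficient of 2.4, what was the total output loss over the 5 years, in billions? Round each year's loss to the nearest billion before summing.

Year 2011: gap = -2.4 × (8.19 - 5.45) = -6.576%, loss ≈ 16827 × 6.576/100 ≈ 1107.
Year 2012: gap = -2.4 × (9.59 - 5.45) = -9.936%, loss ≈ 16827 × 9.936/100 ≈ 1672.
Year 2013: gap = -2.4 × (6.72 - 5.45) = -3.048%, loss ≈ 16827 × 3.048/100 ≈ 513.
Year 2014: gap = -2.4 × (9.65 - 5.45) = -10.08%, loss ≈ 16827 × 10.08/100 ≈ 1696.
Year 2015: gap = -2.4 × (7.4 - 5.45) = -4.68%, loss ≈ 16827 × 4.68/100 ≈ 788.
Total lost output = 1107 + 1672 + 513 + 1696 + 788 = 5776 billion.

$5,776 billion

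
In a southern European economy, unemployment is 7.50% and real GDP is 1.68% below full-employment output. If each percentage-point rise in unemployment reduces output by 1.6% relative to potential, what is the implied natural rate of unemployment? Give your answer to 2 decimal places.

From Okun's law, u - u* = -(output gap)/β = -(-1.68)/1.6 = 1.05 points.
So u* = 7.5 - 1.05 = 6.45%.

6.45%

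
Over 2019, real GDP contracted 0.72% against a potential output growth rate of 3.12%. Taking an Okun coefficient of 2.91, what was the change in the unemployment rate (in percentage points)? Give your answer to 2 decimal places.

1.32 percentage points

Growth-rate Okun's law: g_Y = g_Y* - β × Δu, so Δu = (g_Y* - g_Y)/β.
Δu = (3.12 + 0.72)/2.91 = 3.84/2.91 = 1.32 percentage points.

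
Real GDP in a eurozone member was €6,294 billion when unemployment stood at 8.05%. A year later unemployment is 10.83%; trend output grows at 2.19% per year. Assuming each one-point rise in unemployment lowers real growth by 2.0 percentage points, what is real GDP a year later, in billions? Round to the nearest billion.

€6,082 billion

Δu = 10.83 - 8.05 = 2.78 points.
Okun's law (growth form): g_Y = g_Y* - β × Δu = 2.19 - 2.0 × (2.78) = 2.19 - 5.56 = -3.37%.
Real GDP in the next year = 6294 × (1 - 3.37/100) = 6294 × 0.9663 ≈ 6082 billion.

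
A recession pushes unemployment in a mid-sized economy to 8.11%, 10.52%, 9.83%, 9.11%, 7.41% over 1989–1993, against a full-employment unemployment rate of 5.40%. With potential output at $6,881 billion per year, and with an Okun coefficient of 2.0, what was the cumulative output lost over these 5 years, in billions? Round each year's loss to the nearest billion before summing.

$2,476 billion

Year 1989: gap = -2.0 × (8.11 - 5.4) = -5.42%, loss ≈ 6881 × 5.42/100 ≈ 373.
Year 1990: gap = -2.0 × (10.52 - 5.4) = -10.24%, loss ≈ 6881 × 10.24/100 ≈ 705.
Year 1991: gap = -2.0 × (9.83 - 5.4) = -8.86%, loss ≈ 6881 × 8.86/100 ≈ 610.
Year 1992: gap = -2.0 × (9.11 - 5.4) = -7.42%, loss ≈ 6881 × 7.42/100 ≈ 511.
Year 1993: gap = -2.0 × (7.41 - 5.4) = -4.02%, loss ≈ 6881 × 4.02/100 ≈ 277.
Total lost output = 373 + 705 + 610 + 511 + 277 = 2476 billion.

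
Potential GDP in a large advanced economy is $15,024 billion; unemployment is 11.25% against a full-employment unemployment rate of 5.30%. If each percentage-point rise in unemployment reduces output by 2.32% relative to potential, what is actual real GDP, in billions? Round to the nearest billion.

Unemployment gap = 11.25 - 5.3 = 5.95 points, so the output gap is -2.32 × 5.95 = -13.804%.
Actual GDP = 15024 × (1 - 13.804/100) = 15024 × 0.86196 ≈ 12950 billion.

$12,950 billion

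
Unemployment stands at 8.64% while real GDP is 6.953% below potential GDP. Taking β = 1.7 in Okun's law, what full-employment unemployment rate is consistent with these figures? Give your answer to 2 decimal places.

From Okun's law, u - u* = -(output gap)/β = -(-6.953)/1.7 = 4.09 points.
So u* = 8.64 - 4.09 = 4.55%.

4.55%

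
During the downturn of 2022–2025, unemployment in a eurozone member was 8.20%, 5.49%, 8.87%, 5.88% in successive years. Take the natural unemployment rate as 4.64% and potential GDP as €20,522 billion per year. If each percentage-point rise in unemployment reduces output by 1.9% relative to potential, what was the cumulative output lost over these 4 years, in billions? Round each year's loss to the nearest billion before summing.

Year 2022: gap = -1.9 × (8.2 - 4.64) = -6.764%, loss ≈ 20522 × 6.764/100 ≈ 1388.
Year 2023: gap = -1.9 × (5.49 - 4.64) = -1.615%, loss ≈ 20522 × 1.615/100 ≈ 331.
Year 2024: gap = -1.9 × (8.87 - 4.64) = -8.037%, loss ≈ 20522 × 8.037/100 ≈ 1649.
Year 2025: gap = -1.9 × (5.88 - 4.64) = -2.356%, loss ≈ 20522 × 2.356/100 ≈ 483.
Total lost output = 1388 + 331 + 1649 + 483 = 3851 billion.

€3,851 billion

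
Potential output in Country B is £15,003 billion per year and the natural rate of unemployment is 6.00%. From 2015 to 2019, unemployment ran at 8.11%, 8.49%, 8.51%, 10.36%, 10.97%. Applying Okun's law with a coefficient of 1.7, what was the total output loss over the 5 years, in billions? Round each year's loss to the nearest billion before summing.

Year 2015: gap = -1.7 × (8.11 - 6) = -3.587%, loss ≈ 15003 × 3.587/100 ≈ 538.
Year 2016: gap = -1.7 × (8.49 - 6) = -4.233%, loss ≈ 15003 × 4.233/100 ≈ 635.
Year 2017: gap = -1.7 × (8.51 - 6) = -4.267%, loss ≈ 15003 × 4.267/100 ≈ 640.
Year 2018: gap = -1.7 × (10.36 - 6) = -7.412%, loss ≈ 15003 × 7.412/100 ≈ 1112.
Year 2019: gap = -1.7 × (10.97 - 6) = -8.449%, loss ≈ 15003 × 8.449/100 ≈ 1268.
Total lost output = 538 + 635 + 640 + 1112 + 1268 = 4193 billion.

£4,193 billion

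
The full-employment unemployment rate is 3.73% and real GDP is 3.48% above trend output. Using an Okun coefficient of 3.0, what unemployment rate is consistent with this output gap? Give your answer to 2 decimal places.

From Okun's law, u - u* = -(output gap)/β = -(3.48)/3.0 = -1.16 points.
So u = 3.73 - 1.16 = 2.57%.

2.57%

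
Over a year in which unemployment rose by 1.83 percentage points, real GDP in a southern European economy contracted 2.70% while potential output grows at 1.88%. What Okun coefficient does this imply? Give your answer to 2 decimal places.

β ≈ 2.50

Growth form: g_Y = g_Y* - β × Δu, so β = (g_Y* - g_Y)/Δu.
β = (1.88 + 2.7)/1.83 = 4.58/1.83 = 2.50.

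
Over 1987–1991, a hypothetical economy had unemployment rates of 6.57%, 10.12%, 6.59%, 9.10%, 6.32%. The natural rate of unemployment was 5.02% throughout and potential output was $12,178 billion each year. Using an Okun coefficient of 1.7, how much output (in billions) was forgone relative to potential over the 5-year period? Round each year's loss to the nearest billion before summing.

Year 1987: gap = -1.7 × (6.57 - 5.02) = -2.635%, loss ≈ 12178 × 2.635/100 ≈ 321.
Year 1988: gap = -1.7 × (10.12 - 5.02) = -8.67%, loss ≈ 12178 × 8.67/100 ≈ 1056.
Year 1989: gap = -1.7 × (6.59 - 5.02) = -2.669%, loss ≈ 12178 × 2.669/100 ≈ 325.
Year 1990: gap = -1.7 × (9.1 - 5.02) = -6.936%, loss ≈ 12178 × 6.936/100 ≈ 845.
Year 1991: gap = -1.7 × (6.32 - 5.02) = -2.21%, loss ≈ 12178 × 2.21/100 ≈ 269.
Total lost output = 321 + 1056 + 325 + 845 + 269 = 2816 billion.

$2,816 billion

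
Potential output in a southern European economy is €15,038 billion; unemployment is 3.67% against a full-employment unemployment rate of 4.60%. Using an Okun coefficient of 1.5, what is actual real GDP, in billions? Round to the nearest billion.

Unemployment gap = 3.67 - 4.6 = -0.93 points, so the output gap is -1.5 × (-0.93) = 1.395%.
Actual GDP = 15038 × (1 + 1.395/100) = 15038 × 1.01395 ≈ 15248 billion.

€15,248 billion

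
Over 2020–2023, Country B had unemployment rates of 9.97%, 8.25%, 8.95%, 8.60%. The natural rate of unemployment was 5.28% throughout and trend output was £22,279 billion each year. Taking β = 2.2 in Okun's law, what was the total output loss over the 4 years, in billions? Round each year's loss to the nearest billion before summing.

Year 2020: gap = -2.2 × (9.97 - 5.28) = -10.318%, loss ≈ 22279 × 10.318/100 ≈ 2299.
Year 2021: gap = -2.2 × (8.25 - 5.28) = -6.534%, loss ≈ 22279 × 6.534/100 ≈ 1456.
Year 2022: gap = -2.2 × (8.95 - 5.28) = -8.074%, loss ≈ 22279 × 8.074/100 ≈ 1799.
Year 2023: gap = -2.2 × (8.6 - 5.28) = -7.304%, loss ≈ 22279 × 7.304/100 ≈ 1627.
Total lost output = 2299 + 1456 + 1799 + 1627 = 7181 billion.

£7,181 billion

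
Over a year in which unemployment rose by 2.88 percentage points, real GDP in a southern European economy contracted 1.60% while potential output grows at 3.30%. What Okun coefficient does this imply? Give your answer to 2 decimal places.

β ≈ 1.70

Growth form: g_Y = g_Y* - β × Δu, so β = (g_Y* - g_Y)/Δu.
β = (3.3 + 1.6)/2.88 = 4.9/2.88 = 1.70.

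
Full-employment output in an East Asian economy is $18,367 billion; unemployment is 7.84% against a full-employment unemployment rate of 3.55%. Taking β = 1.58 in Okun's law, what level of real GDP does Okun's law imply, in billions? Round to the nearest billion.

$17,122 billion

Unemployment gap = 7.84 - 3.55 = 4.29 points, so the output gap is -1.58 × 4.29 = -6.7782%.
Actual GDP = 18367 × (1 - 6.7782/100) = 18367 × 0.932218 ≈ 17122 billion.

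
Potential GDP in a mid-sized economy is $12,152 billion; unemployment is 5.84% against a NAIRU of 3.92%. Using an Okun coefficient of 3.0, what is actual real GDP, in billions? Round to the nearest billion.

Unemployment gap = 5.84 - 3.92 = 1.92 points, so the output gap is -3 × 1.92 = -5.76%.
Actual GDP = 12152 × (1 - 5.76/100) = 12152 × 0.9424 ≈ 11452 billion.

$11,452 billion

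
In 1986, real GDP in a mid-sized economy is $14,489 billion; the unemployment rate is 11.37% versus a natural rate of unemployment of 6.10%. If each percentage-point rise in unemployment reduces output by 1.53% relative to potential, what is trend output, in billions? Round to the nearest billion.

Unemployment gap = 11.37 - 6.1 = 5.27 points, so output gap = -1.53 × 5.27 = -8.0631%.
Since Y = Y* × (1 + gap/100), Y* = 14489/0.919369 ≈ 15760 billion.

$15,760 billion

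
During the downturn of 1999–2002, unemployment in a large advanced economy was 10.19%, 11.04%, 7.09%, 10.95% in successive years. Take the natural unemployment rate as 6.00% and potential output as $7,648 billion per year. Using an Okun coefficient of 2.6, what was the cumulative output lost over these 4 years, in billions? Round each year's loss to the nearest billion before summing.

$3,036 billion

Year 1999: gap = -2.6 × (10.19 - 6) = -10.894%, loss ≈ 7648 × 10.894/100 ≈ 833.
Year 2000: gap = -2.6 × (11.04 - 6) = -13.104%, loss ≈ 7648 × 13.104/100 ≈ 1002.
Year 2001: gap = -2.6 × (7.09 - 6) = -2.834%, loss ≈ 7648 × 2.834/100 ≈ 217.
Year 2002: gap = -2.6 × (10.95 - 6) = -12.87%, loss ≈ 7648 × 12.87/100 ≈ 984.
Total lost output = 833 + 1002 + 217 + 984 = 3036 billion.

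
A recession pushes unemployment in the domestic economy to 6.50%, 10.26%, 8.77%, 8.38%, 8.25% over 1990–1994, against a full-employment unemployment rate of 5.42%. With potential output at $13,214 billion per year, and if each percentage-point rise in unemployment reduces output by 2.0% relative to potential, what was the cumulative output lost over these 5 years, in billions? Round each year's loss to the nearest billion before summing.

Year 1990: gap = -2.0 × (6.5 - 5.42) = -2.16%, loss ≈ 13214 × 2.16/100 ≈ 285.
Year 1991: gap = -2.0 × (10.26 - 5.42) = -9.68%, loss ≈ 13214 × 9.68/100 ≈ 1279.
Year 1992: gap = -2.0 × (8.77 - 5.42) = -6.7%, loss ≈ 13214 × 6.7/100 ≈ 885.
Year 1993: gap = -2.0 × (8.38 - 5.42) = -5.92%, loss ≈ 13214 × 5.92/100 ≈ 782.
Year 1994: gap = -2.0 × (8.25 - 5.42) = -5.66%, loss ≈ 13214 × 5.66/100 ≈ 748.
Total lost output = 285 + 1279 + 885 + 782 + 748 = 3979 billion.

$3,979 billion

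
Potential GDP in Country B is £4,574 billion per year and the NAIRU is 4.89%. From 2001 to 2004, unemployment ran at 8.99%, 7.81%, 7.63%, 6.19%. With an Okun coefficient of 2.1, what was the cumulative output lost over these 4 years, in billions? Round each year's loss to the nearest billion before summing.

Year 2001: gap = -2.1 × (8.99 - 4.89) = -8.61%, loss ≈ 4574 × 8.61/100 ≈ 394.
Year 2002: gap = -2.1 × (7.81 - 4.89) = -6.132%, loss ≈ 4574 × 6.132/100 ≈ 280.
Year 2003: gap = -2.1 × (7.63 - 4.89) = -5.754%, loss ≈ 4574 × 5.754/100 ≈ 263.
Year 2004: gap = -2.1 × (6.19 - 4.89) = -2.73%, loss ≈ 4574 × 2.73/100 ≈ 125.
Total lost output = 394 + 280 + 263 + 125 = 1062 billion.

£1,062 billion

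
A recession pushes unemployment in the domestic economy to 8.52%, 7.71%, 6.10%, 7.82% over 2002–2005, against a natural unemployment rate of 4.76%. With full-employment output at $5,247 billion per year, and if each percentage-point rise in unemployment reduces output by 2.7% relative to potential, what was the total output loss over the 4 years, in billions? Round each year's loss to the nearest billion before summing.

$1,575 billion

Year 2002: gap = -2.7 × (8.52 - 4.76) = -10.152%, loss ≈ 5247 × 10.152/100 ≈ 533.
Year 2003: gap = -2.7 × (7.71 - 4.76) = -7.965%, loss ≈ 5247 × 7.965/100 ≈ 418.
Year 2004: gap = -2.7 × (6.1 - 4.76) = -3.618%, loss ≈ 5247 × 3.618/100 ≈ 190.
Year 2005: gap = -2.7 × (7.82 - 4.76) = -8.262%, loss ≈ 5247 × 8.262/100 ≈ 434.
Total lost output = 533 + 418 + 190 + 434 = 1575 billion.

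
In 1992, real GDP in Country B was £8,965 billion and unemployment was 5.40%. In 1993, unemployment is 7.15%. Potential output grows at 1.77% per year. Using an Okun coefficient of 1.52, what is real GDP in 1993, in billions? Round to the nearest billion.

£8,885 billion

Δu = 7.15 - 5.4 = 1.75 points.
Okun's law (growth form): g_Y = g_Y* - β × Δu = 1.77 - 1.52 × (1.75) = 1.77 - 2.66 = -0.89%.
Real GDP in the next year = 8965 × (1 - 0.89/100) = 8965 × 0.9911 ≈ 8885 billion.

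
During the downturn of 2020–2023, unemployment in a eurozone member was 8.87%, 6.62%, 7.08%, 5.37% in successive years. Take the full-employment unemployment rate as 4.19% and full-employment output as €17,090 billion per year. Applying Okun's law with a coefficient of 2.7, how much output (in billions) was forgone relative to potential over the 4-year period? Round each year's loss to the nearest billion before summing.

€5,158 billion

Year 2020: gap = -2.7 × (8.87 - 4.19) = -12.636%, loss ≈ 17090 × 12.636/100 ≈ 2159.
Year 2021: gap = -2.7 × (6.62 - 4.19) = -6.561%, loss ≈ 17090 × 6.561/100 ≈ 1121.
Year 2022: gap = -2.7 × (7.08 - 4.19) = -7.803%, loss ≈ 17090 × 7.803/100 ≈ 1334.
Year 2023: gap = -2.7 × (5.37 - 4.19) = -3.186%, loss ≈ 17090 × 3.186/100 ≈ 544.
Total lost output = 2159 + 1121 + 1334 + 544 = 5158 billion.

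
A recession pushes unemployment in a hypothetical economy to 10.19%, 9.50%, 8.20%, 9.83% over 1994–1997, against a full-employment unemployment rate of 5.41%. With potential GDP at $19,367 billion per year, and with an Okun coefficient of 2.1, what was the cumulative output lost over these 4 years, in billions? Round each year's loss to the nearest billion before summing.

$6,540 billion

Year 1994: gap = -2.1 × (10.19 - 5.41) = -10.038%, loss ≈ 19367 × 10.038/100 ≈ 1944.
Year 1995: gap = -2.1 × (9.5 - 5.41) = -8.589%, loss ≈ 19367 × 8.589/100 ≈ 1663.
Year 1996: gap = -2.1 × (8.2 - 5.41) = -5.859%, loss ≈ 19367 × 5.859/100 ≈ 1135.
Year 1997: gap = -2.1 × (9.83 - 5.41) = -9.282%, loss ≈ 19367 × 9.282/100 ≈ 1798.
Total lost output = 1944 + 1663 + 1135 + 1798 = 6540 billion.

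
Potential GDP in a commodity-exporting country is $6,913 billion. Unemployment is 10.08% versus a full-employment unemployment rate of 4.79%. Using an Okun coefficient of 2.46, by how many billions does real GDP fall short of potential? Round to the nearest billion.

Output gap = -2.46 × (10.08 - 4.79) = -2.46 × 5.29 = -13.0134%.
Actual GDP ≈ 6913 × 0.869866 ≈ 6013 billion, so the shortfall is 6913 - 6013 = 900 billion.

$900 billion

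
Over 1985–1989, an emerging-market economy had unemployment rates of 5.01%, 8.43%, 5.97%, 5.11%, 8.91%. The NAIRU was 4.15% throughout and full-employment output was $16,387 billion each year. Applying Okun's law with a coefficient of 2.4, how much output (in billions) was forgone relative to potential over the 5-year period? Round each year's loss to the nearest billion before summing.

Year 1985: gap = -2.4 × (5.01 - 4.15) = -2.064%, loss ≈ 16387 × 2.064/100 ≈ 338.
Year 1986: gap = -2.4 × (8.43 - 4.15) = -10.272%, loss ≈ 16387 × 10.272/100 ≈ 1683.
Year 1987: gap = -2.4 × (5.97 - 4.15) = -4.368%, loss ≈ 16387 × 4.368/100 ≈ 716.
Year 1988: gap = -2.4 × (5.11 - 4.15) = -2.304%, loss ≈ 16387 × 2.304/100 ≈ 378.
Year 1989: gap = -2.4 × (8.91 - 4.15) = -11.424%, loss ≈ 16387 × 11.424/100 ≈ 1872.
Total lost output = 338 + 1683 + 716 + 378 + 1872 = 4987 billion.

$4,987 billion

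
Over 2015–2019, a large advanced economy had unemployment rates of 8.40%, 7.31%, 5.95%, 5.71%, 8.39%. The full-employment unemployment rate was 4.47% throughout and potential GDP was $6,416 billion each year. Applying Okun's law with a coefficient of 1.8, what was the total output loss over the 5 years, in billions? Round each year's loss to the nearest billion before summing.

Year 2015: gap = -1.8 × (8.4 - 4.47) = -7.074%, loss ≈ 6416 × 7.074/100 ≈ 454.
Year 2016: gap = -1.8 × (7.31 - 4.47) = -5.112%, loss ≈ 6416 × 5.112/100 ≈ 328.
Year 2017: gap = -1.8 × (5.95 - 4.47) = -2.664%, loss ≈ 6416 × 2.664/100 ≈ 171.
Year 2018: gap = -1.8 × (5.71 - 4.47) = -2.232%, loss ≈ 6416 × 2.232/100 ≈ 143.
Year 2019: gap = -1.8 × (8.39 - 4.47) = -7.056%, loss ≈ 6416 × 7.056/100 ≈ 453.
Total lost output = 454 + 328 + 171 + 143 + 453 = 1549 billion.

$1,549 billion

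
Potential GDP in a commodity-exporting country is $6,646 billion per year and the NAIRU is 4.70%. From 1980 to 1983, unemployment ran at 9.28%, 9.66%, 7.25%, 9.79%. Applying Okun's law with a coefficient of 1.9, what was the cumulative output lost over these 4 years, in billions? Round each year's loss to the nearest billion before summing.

$2,169 billion

Year 1980: gap = -1.9 × (9.28 - 4.7) = -8.702%, loss ≈ 6646 × 8.702/100 ≈ 578.
Year 1981: gap = -1.9 × (9.66 - 4.7) = -9.424%, loss ≈ 6646 × 9.424/100 ≈ 626.
Year 1982: gap = -1.9 × (7.25 - 4.7) = -4.845%, loss ≈ 6646 × 4.845/100 ≈ 322.
Year 1983: gap = -1.9 × (9.79 - 4.7) = -9.671%, loss ≈ 6646 × 9.671/100 ≈ 643.
Total lost output = 578 + 626 + 322 + 643 = 2169 billion.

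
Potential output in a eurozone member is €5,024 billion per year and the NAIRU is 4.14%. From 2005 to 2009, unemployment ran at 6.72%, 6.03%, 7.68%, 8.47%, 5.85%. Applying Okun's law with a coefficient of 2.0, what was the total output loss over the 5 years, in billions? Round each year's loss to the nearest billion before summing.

Year 2005: gap = -2.0 × (6.72 - 4.14) = -5.16%, loss ≈ 5024 × 5.16/100 ≈ 259.
Year 2006: gap = -2.0 × (6.03 - 4.14) = -3.78%, loss ≈ 5024 × 3.78/100 ≈ 190.
Year 2007: gap = -2.0 × (7.68 - 4.14) = -7.08%, loss ≈ 5024 × 7.08/100 ≈ 356.
Year 2008: gap = -2.0 × (8.47 - 4.14) = -8.66%, loss ≈ 5024 × 8.66/100 ≈ 435.
Year 2009: gap = -2.0 × (5.85 - 4.14) = -3.42%, loss ≈ 5024 × 3.42/100 ≈ 172.
Total lost output = 259 + 190 + 356 + 435 + 172 = 1412 billion.

€1,412 billion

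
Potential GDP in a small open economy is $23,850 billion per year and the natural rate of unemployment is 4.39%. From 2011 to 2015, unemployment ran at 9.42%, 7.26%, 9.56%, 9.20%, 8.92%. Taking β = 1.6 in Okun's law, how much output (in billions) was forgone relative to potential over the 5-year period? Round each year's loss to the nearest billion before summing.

Year 2011: gap = -1.6 × (9.42 - 4.39) = -8.048%, loss ≈ 23850 × 8.048/100 ≈ 1919.
Year 2012: gap = -1.6 × (7.26 - 4.39) = -4.592%, loss ≈ 23850 × 4.592/100 ≈ 1095.
Year 2013: gap = -1.6 × (9.56 - 4.39) = -8.272%, loss ≈ 23850 × 8.272/100 ≈ 1973.
Year 2014: gap = -1.6 × (9.2 - 4.39) = -7.696%, loss ≈ 23850 × 7.696/100 ≈ 1835.
Year 2015: gap = -1.6 × (8.92 - 4.39) = -7.248%, loss ≈ 23850 × 7.248/100 ≈ 1729.
Total lost output = 1919 + 1095 + 1973 + 1835 + 1729 = 8551 billion.

$8,551 billion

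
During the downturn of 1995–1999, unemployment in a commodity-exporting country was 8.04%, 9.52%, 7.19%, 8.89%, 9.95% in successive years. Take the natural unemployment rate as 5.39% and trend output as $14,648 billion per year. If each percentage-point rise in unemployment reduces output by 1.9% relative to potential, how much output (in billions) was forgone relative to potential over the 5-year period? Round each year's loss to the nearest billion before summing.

Year 1995: gap = -1.9 × (8.04 - 5.39) = -5.035%, loss ≈ 14648 × 5.035/100 ≈ 738.
Year 1996: gap = -1.9 × (9.52 - 5.39) = -7.847%, loss ≈ 14648 × 7.847/100 ≈ 1149.
Year 1997: gap = -1.9 × (7.19 - 5.39) = -3.42%, loss ≈ 14648 × 3.42/100 ≈ 501.
Year 1998: gap = -1.9 × (8.89 - 5.39) = -6.65%, loss ≈ 14648 × 6.65/100 ≈ 974.
Year 1999: gap = -1.9 × (9.95 - 5.39) = -8.664%, loss ≈ 14648 × 8.664/100 ≈ 1269.
Total lost output = 738 + 1149 + 501 + 974 + 1269 = 4631 billion.

$4,631 billion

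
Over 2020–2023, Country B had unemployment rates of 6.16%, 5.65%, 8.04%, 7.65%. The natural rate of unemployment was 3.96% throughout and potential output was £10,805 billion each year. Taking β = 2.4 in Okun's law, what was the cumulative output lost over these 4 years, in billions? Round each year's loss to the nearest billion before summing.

Year 2020: gap = -2.4 × (6.16 - 3.96) = -5.28%, loss ≈ 10805 × 5.28/100 ≈ 571.
Year 2021: gap = -2.4 × (5.65 - 3.96) = -4.056%, loss ≈ 10805 × 4.056/100 ≈ 438.
Year 2022: gap = -2.4 × (8.04 - 3.96) = -9.792%, loss ≈ 10805 × 9.792/100 ≈ 1058.
Year 2023: gap = -2.4 × (7.65 - 3.96) = -8.856%, loss ≈ 10805 × 8.856/100 ≈ 957.
Total lost output = 571 + 438 + 1058 + 957 = 3024 billion.

£3,024 billion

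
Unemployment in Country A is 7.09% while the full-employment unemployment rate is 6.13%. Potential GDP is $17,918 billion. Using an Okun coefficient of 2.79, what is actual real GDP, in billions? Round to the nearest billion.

$17,438 billion

Unemployment gap = 7.09 - 6.13 = 0.96 points, so the output gap is -2.79 × 0.96 = -2.6784%.
Actual GDP = 17918 × (1 - 2.6784/100) = 17918 × 0.973216 ≈ 17438 billion.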